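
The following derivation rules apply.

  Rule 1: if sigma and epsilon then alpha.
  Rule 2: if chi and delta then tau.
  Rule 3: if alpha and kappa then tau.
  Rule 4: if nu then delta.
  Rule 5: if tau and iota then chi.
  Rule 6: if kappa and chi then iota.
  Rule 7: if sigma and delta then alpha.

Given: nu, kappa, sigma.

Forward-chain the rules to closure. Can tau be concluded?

Yes

nu holds, so delta follows (Rule 4).
sigma and delta hold, so alpha follows (Rule 7).
alpha and kappa hold, so tau follows (Rule 3).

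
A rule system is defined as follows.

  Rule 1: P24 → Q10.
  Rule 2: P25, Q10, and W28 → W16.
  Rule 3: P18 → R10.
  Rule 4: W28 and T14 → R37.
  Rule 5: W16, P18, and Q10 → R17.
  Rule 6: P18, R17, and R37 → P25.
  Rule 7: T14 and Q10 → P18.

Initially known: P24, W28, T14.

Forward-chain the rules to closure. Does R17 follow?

No

R17 would need W16, P18, and Q10 (Rule 5), but W16 is never established.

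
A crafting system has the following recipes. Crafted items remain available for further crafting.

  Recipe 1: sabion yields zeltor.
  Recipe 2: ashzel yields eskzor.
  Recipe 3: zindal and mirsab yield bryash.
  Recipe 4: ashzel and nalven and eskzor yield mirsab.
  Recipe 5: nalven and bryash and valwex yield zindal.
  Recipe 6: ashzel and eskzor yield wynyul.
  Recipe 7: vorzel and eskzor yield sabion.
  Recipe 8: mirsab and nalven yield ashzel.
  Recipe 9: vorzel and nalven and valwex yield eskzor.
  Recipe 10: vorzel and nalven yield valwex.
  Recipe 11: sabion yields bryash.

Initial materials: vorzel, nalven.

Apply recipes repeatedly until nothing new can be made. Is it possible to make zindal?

Yes

vorzel and nalven → valwex (Recipe 10).
Using Recipe 9, vorzel, nalven, and valwex make eskzor.
vorzel and eskzor → sabion (Recipe 7).
Using Recipe 11, sabion makes bryash.
Using Recipe 5, nalven, bryash, and valwex make zindal.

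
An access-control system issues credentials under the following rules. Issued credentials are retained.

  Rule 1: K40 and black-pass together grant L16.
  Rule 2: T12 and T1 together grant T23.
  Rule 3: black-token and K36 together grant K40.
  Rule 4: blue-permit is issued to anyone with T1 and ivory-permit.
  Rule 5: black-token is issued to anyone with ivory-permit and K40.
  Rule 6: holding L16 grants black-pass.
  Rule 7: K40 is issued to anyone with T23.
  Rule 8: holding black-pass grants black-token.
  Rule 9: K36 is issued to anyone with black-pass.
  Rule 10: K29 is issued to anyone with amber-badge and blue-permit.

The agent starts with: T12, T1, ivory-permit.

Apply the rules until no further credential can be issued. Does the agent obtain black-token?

Holding T12 and T1 grants T23 (Rule 2).
Holding T23 grants K40 (Rule 7).
Holding ivory-permit and K40 grants black-token (Rule 5).

Yes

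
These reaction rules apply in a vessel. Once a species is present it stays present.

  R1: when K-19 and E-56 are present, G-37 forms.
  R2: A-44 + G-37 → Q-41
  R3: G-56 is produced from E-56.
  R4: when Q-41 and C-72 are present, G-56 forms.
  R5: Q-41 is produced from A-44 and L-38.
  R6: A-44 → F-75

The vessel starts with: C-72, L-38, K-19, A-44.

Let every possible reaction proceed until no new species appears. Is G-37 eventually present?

G-37 would need K-19 and E-56 (R1), but E-56 never forms.

No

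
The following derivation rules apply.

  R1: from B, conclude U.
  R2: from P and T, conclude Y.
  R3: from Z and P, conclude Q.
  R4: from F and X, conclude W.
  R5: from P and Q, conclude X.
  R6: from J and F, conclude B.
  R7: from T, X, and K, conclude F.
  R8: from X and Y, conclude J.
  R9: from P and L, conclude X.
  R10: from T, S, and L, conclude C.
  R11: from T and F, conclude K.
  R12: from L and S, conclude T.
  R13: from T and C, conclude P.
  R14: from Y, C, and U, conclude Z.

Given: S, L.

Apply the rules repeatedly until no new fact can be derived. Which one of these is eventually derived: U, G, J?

J

From L and S, R12 gives T.
T, S, and L hold, so C follows (R10).
From T and C, R13 gives P.
From P and L, R9 gives X.
From P and T, R2 gives Y.
X and Y hold, so J follows (R8).
U would need B (R1), but B is never established. No rule produces G, and it is not given.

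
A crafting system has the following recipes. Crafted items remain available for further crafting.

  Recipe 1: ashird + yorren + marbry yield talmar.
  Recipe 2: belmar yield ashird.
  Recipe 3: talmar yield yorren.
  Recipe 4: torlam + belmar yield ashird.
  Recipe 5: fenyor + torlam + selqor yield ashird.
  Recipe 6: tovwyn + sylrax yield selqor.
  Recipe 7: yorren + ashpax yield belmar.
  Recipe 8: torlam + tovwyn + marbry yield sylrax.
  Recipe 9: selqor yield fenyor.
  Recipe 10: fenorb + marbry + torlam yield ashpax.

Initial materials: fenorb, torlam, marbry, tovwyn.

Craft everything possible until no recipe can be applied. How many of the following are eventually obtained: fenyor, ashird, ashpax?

3

fenorb + marbry + torlam → ashpax (Recipe 10).
torlam + tovwyn + marbry → sylrax (Recipe 8).
tovwyn + sylrax → selqor (Recipe 6).
selqor → fenyor (Recipe 9).
Using Recipe 5, fenyor, torlam, and selqor make ashird.
fenyor: reached.
ashird: reached.
ashpax: reached.
All 3 are reached.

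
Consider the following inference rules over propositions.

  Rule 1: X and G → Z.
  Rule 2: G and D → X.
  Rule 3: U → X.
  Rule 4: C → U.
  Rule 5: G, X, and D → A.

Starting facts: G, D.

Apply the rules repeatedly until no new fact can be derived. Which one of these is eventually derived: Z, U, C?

From G and D, Rule 2 gives X.
X and G hold, so Z follows (Rule 1).
No rule produces C, and it is not given. U would need C (Rule 4), but C is never established.

Z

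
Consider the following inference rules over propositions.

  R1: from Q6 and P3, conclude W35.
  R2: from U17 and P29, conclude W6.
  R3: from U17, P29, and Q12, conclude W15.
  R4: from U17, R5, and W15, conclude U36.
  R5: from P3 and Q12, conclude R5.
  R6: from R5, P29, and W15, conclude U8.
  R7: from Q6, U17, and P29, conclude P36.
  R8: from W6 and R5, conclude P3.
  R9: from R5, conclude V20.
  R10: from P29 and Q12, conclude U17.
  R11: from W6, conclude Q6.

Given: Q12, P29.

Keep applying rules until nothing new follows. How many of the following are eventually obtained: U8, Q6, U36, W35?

P29 and Q12 hold, so U17 follows (R10).
From U17 and P29, R2 gives W6.
From W6, R11 gives Q6.
U8 would need R5, P29, and W15 (R6), but R5 is never established.
Q6: reached.
U36 would need U17, R5, and W15 (R4), but R5 is never established.
W35 would need Q6 and P3 (R1), but P3 is never established.
Reached: Q6 — 1 of the 4.

1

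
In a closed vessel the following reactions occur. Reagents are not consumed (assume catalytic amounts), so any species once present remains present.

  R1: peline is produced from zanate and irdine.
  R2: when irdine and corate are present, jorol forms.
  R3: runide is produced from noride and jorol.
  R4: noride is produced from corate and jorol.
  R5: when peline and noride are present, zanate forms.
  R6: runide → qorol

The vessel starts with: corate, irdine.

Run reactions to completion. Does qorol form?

Yes

irdine and corate present → jorol forms (R2).
corate and jorol present → noride forms (R4).
noride and jorol present → runide forms (R3).
runide present → qorol forms (R6).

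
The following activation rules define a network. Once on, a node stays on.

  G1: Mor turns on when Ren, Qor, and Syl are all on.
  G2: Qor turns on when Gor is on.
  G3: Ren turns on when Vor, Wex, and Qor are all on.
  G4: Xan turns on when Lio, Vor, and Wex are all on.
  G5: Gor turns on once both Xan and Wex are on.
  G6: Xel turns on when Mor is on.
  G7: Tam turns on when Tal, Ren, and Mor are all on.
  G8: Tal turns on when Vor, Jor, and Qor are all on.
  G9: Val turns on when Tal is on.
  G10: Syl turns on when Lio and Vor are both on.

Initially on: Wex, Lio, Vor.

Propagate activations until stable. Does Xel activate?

Yes

G10: Lio and Vor on → Syl on.
G4: Lio, Vor, and Wex on → Xan on.
G5: Xan and Wex on → Gor on.
Gor is on, so Qor turns on (G2).
G3: Vor, Wex, and Qor on → Ren on.
G1: Ren, Qor, and Syl on → Mor on.
Mor is on, so Xel turns on (G6).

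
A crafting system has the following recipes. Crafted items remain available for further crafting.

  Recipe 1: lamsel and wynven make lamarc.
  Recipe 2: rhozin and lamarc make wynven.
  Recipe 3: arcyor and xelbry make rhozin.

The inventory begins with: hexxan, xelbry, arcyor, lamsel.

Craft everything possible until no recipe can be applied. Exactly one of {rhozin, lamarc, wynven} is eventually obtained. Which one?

rhozin

arcyor and xelbry → rhozin (Recipe 3).
wynven would need rhozin and lamarc (Recipe 2), but lamarc is never obtained. lamarc would need lamsel and wynven (Recipe 1), but wynven is never obtained.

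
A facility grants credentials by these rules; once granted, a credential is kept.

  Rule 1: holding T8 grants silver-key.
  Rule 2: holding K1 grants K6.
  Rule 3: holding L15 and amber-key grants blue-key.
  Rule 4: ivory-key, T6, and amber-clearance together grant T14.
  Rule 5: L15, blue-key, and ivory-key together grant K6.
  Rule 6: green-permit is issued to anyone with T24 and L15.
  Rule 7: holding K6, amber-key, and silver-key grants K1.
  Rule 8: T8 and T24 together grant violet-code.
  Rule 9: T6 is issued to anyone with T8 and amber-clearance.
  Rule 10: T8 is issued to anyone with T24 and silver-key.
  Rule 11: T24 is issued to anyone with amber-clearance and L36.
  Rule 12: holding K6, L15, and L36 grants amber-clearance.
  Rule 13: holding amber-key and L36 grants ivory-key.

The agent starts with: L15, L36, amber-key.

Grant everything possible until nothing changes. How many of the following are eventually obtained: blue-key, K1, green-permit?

2

Holding L15 and amber-key grants blue-key (Rule 3).
Holding amber-key and L36 grants ivory-key (Rule 13).
Holding L15, blue-key, and ivory-key grants K6 (Rule 5).
Holding K6, L15, and L36 grants amber-clearance (Rule 12).
Holding amber-clearance and L36 grants T24 (Rule 11).
Holding T24 and L15 grants green-permit (Rule 6).
blue-key: reached.
K1 would need K6, amber-key, and silver-key (Rule 7), but silver-key is never granted.
green-permit: reached.
Reached: blue-key and green-permit — 2 of the 3.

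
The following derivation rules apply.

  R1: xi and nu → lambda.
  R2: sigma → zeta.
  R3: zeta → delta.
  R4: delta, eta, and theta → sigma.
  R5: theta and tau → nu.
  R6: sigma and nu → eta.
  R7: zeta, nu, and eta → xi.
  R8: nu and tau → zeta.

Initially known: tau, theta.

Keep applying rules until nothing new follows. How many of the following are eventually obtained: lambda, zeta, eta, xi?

1

theta and tau hold, so nu follows (R5).
nu and tau hold, so zeta follows (R8).
lambda would need xi and nu (R1), but xi is never established.
zeta: reached.
eta would need sigma and nu (R6), but sigma is never established.
xi would need zeta, nu, and eta (R7), but eta is never established.
Reached: zeta — 1 of the 4.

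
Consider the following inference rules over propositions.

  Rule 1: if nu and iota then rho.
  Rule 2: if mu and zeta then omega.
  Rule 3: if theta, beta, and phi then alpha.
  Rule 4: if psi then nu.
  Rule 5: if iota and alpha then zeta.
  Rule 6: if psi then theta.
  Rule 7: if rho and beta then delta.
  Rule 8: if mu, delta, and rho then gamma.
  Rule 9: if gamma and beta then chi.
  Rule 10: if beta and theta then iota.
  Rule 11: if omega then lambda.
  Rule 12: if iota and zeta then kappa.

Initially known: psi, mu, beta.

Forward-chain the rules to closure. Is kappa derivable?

kappa would need iota and zeta (Rule 12), but zeta is never established.

No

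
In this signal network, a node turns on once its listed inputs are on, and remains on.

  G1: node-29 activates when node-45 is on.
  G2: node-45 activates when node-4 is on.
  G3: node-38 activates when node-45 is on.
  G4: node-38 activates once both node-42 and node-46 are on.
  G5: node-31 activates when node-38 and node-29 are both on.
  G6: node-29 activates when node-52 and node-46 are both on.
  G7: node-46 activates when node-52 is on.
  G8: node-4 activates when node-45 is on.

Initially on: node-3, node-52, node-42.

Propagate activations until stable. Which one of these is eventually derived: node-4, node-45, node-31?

node-52 is on, so node-46 activates (G7).
G4: node-42 and node-46 on → node-38 on.
G6: node-52 and node-46 on → node-29 on.
G5: node-38 and node-29 on → node-31 on.
node-4 would need node-45 (G8), but node-45 never turns on. node-45 would need node-4 (G2), but node-4 never turns on.

node-31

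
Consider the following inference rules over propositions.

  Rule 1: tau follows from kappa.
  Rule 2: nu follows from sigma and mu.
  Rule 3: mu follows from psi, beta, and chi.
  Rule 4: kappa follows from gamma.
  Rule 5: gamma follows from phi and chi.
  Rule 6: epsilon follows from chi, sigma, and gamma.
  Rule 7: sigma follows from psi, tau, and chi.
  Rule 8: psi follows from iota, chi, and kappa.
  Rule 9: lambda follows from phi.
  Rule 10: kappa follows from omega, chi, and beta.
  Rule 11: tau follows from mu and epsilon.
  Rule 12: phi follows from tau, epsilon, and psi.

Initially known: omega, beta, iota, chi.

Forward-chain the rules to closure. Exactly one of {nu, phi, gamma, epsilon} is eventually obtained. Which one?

nu

From omega, chi, and beta, Rule 10 gives kappa.
iota, chi, and kappa hold, so psi follows (Rule 8).
From kappa, Rule 1 gives tau.
psi, tau, and chi hold, so sigma follows (Rule 7).
From psi, beta, and chi, Rule 3 gives mu.
From sigma and mu, Rule 2 gives nu.
gamma would need phi and chi (Rule 5), but phi is never established. phi would need tau, epsilon, and psi (Rule 12), but epsilon is never established. epsilon would need chi, sigma, and gamma (Rule 6), but gamma is never established.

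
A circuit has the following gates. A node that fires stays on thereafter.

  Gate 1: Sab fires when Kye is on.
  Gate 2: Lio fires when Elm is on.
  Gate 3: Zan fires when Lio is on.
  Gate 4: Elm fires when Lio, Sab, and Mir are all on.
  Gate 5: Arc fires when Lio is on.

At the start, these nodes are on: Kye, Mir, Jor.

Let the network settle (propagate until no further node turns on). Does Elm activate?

Elm would need Lio, Sab, and Mir (Gate 4), but Lio never turns on.

No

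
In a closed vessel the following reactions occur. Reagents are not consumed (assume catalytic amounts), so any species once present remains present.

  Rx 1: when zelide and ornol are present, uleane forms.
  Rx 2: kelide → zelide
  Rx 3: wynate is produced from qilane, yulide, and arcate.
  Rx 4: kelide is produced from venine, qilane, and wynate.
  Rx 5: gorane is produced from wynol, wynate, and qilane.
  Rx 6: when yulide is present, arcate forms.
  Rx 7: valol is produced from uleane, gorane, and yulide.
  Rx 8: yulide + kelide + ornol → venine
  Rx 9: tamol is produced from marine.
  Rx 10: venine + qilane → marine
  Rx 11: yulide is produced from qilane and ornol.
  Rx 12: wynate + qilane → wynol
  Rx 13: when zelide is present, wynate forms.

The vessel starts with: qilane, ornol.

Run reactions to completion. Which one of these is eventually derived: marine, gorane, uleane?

gorane

qilane and ornol present → yulide forms (Rx 11).
yulide present → arcate forms (Rx 6).
qilane, yulide, and arcate present → wynate forms (Rx 3).
wynate and qilane present → wynol forms (Rx 12).
wynol, wynate, and qilane present → gorane forms (Rx 5).
marine would need venine and qilane (Rx 10), but venine never forms. uleane would need zelide and ornol (Rx 1), but zelide never forms.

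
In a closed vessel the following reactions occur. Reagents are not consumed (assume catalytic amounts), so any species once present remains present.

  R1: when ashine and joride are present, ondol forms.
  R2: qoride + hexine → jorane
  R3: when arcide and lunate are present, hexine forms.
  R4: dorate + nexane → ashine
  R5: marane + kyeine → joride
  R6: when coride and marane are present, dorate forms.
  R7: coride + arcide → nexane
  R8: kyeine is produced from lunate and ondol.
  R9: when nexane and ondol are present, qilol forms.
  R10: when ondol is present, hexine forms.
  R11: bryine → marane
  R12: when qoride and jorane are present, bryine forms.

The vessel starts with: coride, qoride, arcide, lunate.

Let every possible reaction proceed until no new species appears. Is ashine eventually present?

coride and arcide present → nexane forms (R7).
arcide and lunate present → hexine forms (R3).
qoride and hexine present → jorane forms (R2).
qoride and jorane present → bryine forms (R12).
bryine present → marane forms (R11).
coride and marane present → dorate forms (R6).
dorate and nexane present → ashine forms (R4).

Yes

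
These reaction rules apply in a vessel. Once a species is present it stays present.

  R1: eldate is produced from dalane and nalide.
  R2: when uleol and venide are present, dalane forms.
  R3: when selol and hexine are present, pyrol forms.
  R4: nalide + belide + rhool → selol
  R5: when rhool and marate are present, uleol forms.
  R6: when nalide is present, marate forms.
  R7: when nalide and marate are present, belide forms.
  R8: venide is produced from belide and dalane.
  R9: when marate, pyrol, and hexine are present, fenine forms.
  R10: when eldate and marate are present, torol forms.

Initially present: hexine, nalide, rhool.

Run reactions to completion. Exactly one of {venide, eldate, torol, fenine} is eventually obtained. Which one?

fenine

nalide present → marate forms (R6).
nalide and marate present → belide forms (R7).
nalide, belide, and rhool present → selol forms (R4).
selol and hexine present → pyrol forms (R3).
marate, pyrol, and hexine present → fenine forms (R9).
eldate would need dalane and nalide (R1), but dalane never forms. venide would need belide and dalane (R8), but dalane never forms. torol would need eldate and marate (R10), but eldate never forms.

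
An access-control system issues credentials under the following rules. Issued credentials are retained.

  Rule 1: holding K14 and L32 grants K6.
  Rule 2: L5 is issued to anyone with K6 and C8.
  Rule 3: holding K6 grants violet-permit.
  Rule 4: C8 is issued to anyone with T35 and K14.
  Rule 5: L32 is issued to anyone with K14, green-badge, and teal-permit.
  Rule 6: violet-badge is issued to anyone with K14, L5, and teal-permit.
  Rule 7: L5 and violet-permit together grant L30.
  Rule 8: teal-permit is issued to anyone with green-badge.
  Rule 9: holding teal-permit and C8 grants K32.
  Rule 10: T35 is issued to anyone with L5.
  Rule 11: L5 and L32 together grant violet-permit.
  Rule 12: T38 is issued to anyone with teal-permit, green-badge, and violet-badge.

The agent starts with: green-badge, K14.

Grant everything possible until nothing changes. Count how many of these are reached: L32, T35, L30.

1

Holding green-badge grants teal-permit (Rule 8).
Holding K14, green-badge, and teal-permit grants L32 (Rule 5).
L32: reached.
T35 would need L5 (Rule 10), but L5 is never granted.
L30 would need L5 and violet-permit (Rule 7), but L5 is never granted.
Reached: L32 — 1 of the 3.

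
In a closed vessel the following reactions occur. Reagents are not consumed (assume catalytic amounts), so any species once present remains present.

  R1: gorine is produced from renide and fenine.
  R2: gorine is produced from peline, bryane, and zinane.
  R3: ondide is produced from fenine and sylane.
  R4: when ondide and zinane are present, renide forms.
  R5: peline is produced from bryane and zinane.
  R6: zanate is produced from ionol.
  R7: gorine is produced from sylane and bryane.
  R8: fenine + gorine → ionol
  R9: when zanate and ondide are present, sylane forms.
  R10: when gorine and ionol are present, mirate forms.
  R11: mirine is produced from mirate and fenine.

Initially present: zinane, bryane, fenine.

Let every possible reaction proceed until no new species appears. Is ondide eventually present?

No

ondide would need fenine and sylane (R3), but sylane never forms.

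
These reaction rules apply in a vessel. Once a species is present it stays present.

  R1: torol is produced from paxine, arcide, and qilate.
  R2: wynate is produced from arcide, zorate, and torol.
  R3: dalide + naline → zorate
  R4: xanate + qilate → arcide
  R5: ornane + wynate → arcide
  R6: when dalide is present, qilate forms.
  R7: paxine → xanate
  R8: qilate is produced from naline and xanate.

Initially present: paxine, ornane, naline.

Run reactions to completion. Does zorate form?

zorate would need dalide and naline (R3), but dalide never forms.

No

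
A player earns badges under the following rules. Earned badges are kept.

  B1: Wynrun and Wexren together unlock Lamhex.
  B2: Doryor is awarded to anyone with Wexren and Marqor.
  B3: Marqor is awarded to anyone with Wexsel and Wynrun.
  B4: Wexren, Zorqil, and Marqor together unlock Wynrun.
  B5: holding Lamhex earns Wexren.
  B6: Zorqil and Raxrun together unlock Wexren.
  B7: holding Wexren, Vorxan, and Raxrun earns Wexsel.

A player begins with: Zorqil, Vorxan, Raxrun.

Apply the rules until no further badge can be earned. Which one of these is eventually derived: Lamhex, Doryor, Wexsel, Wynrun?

Wexsel

With Zorqil and Raxrun, Wexren is earned (B6).
With Wexren, Vorxan, and Raxrun, Wexsel is earned (B7).
Doryor would need Wexren and Marqor (B2), but Marqor is never earned. Wynrun would need Wexren, Zorqil, and Marqor (B4), but Marqor is never earned. Lamhex would need Wynrun and Wexren (B1), but Wynrun is never earned.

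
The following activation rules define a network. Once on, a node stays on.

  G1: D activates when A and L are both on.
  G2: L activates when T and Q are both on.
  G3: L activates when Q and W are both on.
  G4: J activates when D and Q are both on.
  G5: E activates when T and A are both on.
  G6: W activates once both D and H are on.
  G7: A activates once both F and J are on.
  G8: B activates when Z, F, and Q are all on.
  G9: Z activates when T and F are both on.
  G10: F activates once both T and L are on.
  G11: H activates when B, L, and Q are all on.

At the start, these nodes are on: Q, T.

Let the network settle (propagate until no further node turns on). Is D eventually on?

No

D would need A and L (G1), but A never turns on.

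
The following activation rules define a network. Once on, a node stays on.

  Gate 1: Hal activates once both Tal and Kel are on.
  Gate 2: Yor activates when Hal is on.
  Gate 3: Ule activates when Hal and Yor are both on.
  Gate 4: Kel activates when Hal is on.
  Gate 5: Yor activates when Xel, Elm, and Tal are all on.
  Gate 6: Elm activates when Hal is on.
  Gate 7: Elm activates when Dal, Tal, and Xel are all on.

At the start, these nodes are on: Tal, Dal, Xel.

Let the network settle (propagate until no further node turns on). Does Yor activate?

Yes

Dal, Tal, and Xel are on, so Elm activates (Gate 7).
Xel, Elm, and Tal are on, so Yor activates (Gate 5).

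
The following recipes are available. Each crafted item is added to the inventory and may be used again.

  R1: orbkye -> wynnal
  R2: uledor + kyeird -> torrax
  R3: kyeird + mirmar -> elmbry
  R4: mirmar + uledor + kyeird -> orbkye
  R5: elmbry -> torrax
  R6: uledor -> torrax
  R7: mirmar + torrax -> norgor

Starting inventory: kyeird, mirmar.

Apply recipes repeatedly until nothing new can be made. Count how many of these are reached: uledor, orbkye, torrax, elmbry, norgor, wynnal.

kyeird + mirmar -> elmbry (R3).
elmbry -> torrax (R5).
mirmar + torrax -> norgor (R7).
No rule produces uledor, and it is not given.
orbkye would need mirmar, uledor, and kyeird (R4), but uledor is never obtained.
torrax: reached.
elmbry: reached.
norgor: reached.
wynnal would need orbkye (R1), but orbkye is never obtained.
Reached: torrax, elmbry, and norgor — 3 of the 6.

3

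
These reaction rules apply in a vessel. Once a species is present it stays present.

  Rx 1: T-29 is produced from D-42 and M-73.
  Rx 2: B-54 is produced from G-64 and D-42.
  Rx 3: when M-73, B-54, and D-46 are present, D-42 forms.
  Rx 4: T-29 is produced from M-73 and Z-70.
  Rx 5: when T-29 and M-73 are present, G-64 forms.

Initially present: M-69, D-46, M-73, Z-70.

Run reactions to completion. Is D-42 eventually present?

D-42 would need M-73, B-54, and D-46 (Rx 3), but B-54 never forms.

No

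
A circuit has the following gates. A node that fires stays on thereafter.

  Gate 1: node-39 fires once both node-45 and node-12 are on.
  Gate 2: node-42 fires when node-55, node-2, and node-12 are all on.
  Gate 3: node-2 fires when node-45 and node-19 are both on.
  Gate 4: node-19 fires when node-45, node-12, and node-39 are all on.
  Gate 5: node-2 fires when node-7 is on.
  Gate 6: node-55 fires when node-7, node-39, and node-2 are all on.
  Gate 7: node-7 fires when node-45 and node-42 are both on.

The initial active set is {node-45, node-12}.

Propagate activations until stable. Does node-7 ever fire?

node-7 would need node-45 and node-42 (Gate 7), but node-42 never turns on.

No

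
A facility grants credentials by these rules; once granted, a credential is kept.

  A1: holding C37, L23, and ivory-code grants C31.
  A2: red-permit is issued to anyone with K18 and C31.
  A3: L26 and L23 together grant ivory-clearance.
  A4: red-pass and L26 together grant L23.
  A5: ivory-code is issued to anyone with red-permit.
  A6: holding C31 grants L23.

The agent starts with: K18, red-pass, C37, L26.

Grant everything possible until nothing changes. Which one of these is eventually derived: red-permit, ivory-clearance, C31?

Holding red-pass and L26 grants L23 (A4).
Holding L26 and L23 grants ivory-clearance (A3).
red-permit would need K18 and C31 (A2), but C31 is never granted. C31 would need C37, L23, and ivory-code (A1), but ivory-code is never granted.

ivory-clearance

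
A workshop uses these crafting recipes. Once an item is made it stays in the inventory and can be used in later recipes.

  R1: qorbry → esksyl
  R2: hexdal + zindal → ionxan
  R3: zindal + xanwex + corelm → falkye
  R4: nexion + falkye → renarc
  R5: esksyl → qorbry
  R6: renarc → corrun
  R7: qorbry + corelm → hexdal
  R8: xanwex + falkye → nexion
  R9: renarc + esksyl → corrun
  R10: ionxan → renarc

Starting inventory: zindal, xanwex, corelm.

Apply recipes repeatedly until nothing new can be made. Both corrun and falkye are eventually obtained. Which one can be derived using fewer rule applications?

falkye

falkye: Using R3, zindal, xanwex, and corelm make falkye. [1 rule application]
corrun: zindal + xanwex + corelm → falkye (R3). xanwex + falkye → nexion (R8). Using R4, nexion and falkye make renarc. renarc → corrun (R6). [4 rule applications]
falkye needs fewer.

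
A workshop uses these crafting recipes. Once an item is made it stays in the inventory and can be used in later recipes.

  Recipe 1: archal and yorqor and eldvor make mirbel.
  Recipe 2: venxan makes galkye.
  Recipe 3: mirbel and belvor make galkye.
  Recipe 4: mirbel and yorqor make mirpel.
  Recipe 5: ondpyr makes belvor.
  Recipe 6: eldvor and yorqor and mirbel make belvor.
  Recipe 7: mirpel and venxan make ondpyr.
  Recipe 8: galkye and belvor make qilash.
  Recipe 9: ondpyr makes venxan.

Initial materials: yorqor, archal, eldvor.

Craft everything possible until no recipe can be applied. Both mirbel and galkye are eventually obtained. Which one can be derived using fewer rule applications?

mirbel

mirbel: archal and yorqor and eldvor → mirbel (Recipe 1). [1 rule application]
galkye: archal and yorqor and eldvor → mirbel (Recipe 1). Using Recipe 6, eldvor, yorqor, and mirbel make belvor. Using Recipe 3, mirbel and belvor make galkye. [3 rule applications]
mirbel needs fewer.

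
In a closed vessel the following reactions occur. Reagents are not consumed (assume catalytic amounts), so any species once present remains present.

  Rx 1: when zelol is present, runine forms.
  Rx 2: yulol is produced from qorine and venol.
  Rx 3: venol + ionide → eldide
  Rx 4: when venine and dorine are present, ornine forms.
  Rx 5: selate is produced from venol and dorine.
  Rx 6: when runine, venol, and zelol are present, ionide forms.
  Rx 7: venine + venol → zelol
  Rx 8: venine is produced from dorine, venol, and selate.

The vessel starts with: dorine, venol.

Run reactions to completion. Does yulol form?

No

yulol would need qorine and venol (Rx 2), but qorine never forms.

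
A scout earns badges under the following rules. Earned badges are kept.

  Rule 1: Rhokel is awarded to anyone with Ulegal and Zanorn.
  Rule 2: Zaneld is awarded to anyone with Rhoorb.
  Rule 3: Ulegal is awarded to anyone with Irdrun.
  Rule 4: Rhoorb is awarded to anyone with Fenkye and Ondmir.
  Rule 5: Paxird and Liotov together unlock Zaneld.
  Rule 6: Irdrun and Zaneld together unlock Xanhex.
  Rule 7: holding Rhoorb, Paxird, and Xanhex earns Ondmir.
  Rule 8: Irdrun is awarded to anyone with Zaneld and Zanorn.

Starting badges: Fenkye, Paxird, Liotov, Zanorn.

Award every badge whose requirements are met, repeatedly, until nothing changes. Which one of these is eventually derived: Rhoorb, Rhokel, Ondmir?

With Paxird and Liotov, Zaneld is earned (Rule 5).
With Zaneld and Zanorn, Irdrun is earned (Rule 8).
With Irdrun, Ulegal is earned (Rule 3).
With Ulegal and Zanorn, Rhokel is earned (Rule 1).
Rhoorb would need Fenkye and Ondmir (Rule 4), but Ondmir is never earned. Ondmir would need Rhoorb, Paxird, and Xanhex (Rule 7), but Rhoorb is never earned.

Rhokel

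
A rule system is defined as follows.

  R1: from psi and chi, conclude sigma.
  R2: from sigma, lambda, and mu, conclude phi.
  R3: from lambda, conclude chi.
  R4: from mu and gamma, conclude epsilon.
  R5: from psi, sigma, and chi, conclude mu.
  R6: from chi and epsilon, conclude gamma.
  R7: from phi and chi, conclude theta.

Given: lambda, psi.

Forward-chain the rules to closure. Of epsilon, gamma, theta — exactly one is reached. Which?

From lambda, R3 gives chi.
psi and chi hold, so sigma follows (R1).
psi, sigma, and chi hold, so mu follows (R5).
From sigma, lambda, and mu, R2 gives phi.
From phi and chi, R7 gives theta.
gamma would need chi and epsilon (R6), but epsilon is never established. epsilon would need mu and gamma (R4), but gamma is never established.

theta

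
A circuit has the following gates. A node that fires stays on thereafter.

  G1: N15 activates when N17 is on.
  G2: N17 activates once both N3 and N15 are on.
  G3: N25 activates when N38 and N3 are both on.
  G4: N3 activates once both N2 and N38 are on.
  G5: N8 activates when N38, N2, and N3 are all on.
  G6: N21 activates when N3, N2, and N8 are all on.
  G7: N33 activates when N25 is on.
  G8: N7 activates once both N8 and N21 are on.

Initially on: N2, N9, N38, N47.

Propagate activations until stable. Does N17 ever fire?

N17 would need N3 and N15 (G2), but N15 never turns on.

No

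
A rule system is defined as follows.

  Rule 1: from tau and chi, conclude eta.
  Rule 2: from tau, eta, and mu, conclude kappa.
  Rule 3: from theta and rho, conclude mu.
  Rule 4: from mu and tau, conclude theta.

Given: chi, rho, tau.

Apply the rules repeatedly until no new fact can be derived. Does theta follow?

theta would need mu and tau (Rule 4), but mu is never established.

No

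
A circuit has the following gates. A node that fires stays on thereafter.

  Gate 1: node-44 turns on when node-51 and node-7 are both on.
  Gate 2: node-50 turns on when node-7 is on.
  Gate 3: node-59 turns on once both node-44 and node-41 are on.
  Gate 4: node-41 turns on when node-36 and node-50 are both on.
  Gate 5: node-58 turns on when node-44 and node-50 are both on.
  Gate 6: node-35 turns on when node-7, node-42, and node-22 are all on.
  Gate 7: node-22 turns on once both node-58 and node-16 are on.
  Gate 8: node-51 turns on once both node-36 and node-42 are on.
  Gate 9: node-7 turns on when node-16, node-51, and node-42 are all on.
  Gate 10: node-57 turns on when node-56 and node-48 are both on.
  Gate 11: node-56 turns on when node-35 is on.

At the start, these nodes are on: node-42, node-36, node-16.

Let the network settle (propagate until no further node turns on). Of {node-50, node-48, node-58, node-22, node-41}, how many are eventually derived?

Gate 8: node-36 and node-42 on → node-51 on.
node-16, node-51, and node-42 are on, so node-7 turns on (Gate 9).
Gate 1: node-51 and node-7 on → node-44 on.
Gate 2: node-7 on → node-50 on.
node-44 and node-50 are on, so node-58 turns on (Gate 5).
Gate 4: node-36 and node-50 on → node-41 on.
Gate 7: node-58 and node-16 on → node-22 on.
node-50: reached.
No rule produces node-48, and it is not given.
node-58: reached.
node-22: reached.
node-41: reached.
Reached: node-50, node-58, node-22, and node-41 — 4 of the 5.

4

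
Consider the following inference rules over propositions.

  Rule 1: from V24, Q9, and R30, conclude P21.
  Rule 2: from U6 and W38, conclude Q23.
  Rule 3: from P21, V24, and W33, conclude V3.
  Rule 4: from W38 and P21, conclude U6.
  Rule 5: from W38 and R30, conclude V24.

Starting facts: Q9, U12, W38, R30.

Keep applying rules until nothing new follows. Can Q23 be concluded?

W38 and R30 hold, so V24 follows (Rule 5).
V24, Q9, and R30 hold, so P21 follows (Rule 1).
W38 and P21 hold, so U6 follows (Rule 4).
U6 and W38 hold, so Q23 follows (Rule 2).

Yes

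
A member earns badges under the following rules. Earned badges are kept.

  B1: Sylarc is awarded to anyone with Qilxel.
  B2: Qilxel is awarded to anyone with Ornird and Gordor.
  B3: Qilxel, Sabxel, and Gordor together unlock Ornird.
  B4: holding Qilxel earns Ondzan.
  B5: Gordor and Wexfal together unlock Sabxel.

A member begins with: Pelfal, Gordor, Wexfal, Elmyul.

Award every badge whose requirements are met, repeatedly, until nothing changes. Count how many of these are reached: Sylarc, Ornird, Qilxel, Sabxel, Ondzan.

1

With Gordor and Wexfal, Sabxel is earned (B5).
Sylarc would need Qilxel (B1), but Qilxel is never earned.
Ornird would need Qilxel, Sabxel, and Gordor (B3), but Qilxel is never earned.
Qilxel would need Ornird and Gordor (B2), but Ornird is never earned.
Sabxel: reached.
Ondzan would need Qilxel (B4), but Qilxel is never earned.
Reached: Sabxel — 1 of the 5.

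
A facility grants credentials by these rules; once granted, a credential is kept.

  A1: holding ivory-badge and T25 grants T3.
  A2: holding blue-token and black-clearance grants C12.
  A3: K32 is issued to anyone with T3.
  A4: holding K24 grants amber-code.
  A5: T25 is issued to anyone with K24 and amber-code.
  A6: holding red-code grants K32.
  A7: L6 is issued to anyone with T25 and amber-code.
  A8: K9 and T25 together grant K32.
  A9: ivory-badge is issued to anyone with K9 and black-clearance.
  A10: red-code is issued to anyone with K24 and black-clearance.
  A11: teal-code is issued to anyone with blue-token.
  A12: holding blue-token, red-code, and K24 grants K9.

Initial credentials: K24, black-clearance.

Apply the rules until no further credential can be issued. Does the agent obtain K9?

No

K9 would need blue-token, red-code, and K24 (A12), but blue-token is never granted.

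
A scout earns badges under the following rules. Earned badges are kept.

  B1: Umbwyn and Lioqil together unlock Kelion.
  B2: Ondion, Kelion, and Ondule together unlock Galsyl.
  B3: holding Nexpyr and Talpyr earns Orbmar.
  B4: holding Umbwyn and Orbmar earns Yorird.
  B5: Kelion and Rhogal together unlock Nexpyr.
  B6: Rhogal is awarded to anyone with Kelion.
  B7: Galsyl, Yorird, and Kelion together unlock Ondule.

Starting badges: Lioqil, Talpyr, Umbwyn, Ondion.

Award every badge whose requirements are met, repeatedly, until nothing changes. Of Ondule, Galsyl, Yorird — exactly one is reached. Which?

Yorird

With Umbwyn and Lioqil, Kelion is earned (B1).
With Kelion, Rhogal is earned (B6).
With Kelion and Rhogal, Nexpyr is earned (B5).
With Nexpyr and Talpyr, Orbmar is earned (B3).
With Umbwyn and Orbmar, Yorird is earned (B4).
Ondule would need Galsyl, Yorird, and Kelion (B7), but Galsyl is never earned. Galsyl would need Ondion, Kelion, and Ondule (B2), but Ondule is never earned.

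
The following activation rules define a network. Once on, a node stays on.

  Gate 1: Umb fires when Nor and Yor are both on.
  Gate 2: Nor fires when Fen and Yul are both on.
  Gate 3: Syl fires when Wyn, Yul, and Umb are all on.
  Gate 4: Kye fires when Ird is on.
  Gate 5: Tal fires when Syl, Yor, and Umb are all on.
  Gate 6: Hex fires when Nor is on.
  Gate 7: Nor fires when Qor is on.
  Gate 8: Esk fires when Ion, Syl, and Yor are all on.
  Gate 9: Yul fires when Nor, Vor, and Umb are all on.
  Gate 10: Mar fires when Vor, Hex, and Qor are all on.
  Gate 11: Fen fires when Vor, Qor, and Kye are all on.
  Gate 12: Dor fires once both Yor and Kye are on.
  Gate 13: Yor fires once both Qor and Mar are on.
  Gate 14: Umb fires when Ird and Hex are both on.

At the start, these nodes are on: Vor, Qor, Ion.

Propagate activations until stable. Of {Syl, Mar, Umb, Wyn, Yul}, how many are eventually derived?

3

Qor is on, so Nor fires (Gate 7).
Gate 6: Nor on → Hex on.
Gate 10: Vor, Hex, and Qor on → Mar on.
Gate 13: Qor and Mar on → Yor on.
Nor and Yor are on, so Umb fires (Gate 1).
Nor, Vor, and Umb are on, so Yul fires (Gate 9).
Syl would need Wyn, Yul, and Umb (Gate 3), but Wyn never turns on.
Mar: reached.
Umb: reached.
No rule produces Wyn, and it is not given.
Yul: reached.
Reached: Mar, Umb, and Yul — 3 of the 5.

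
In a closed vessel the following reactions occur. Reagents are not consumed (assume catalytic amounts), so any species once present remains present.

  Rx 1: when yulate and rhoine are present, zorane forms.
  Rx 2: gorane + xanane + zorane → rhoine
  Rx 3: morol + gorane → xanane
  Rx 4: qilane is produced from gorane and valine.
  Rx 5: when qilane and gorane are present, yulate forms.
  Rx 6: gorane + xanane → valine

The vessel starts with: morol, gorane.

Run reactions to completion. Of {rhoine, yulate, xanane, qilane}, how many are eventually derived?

morol and gorane present → xanane forms (Rx 3).
gorane and xanane present → valine forms (Rx 6).
gorane and valine present → qilane forms (Rx 4).
qilane and gorane present → yulate forms (Rx 5).
rhoine would need gorane, xanane, and zorane (Rx 2), but zorane never forms.
yulate: reached.
xanane: reached.
qilane: reached.
Reached: yulate, xanane, and qilane — 3 of the 4.

3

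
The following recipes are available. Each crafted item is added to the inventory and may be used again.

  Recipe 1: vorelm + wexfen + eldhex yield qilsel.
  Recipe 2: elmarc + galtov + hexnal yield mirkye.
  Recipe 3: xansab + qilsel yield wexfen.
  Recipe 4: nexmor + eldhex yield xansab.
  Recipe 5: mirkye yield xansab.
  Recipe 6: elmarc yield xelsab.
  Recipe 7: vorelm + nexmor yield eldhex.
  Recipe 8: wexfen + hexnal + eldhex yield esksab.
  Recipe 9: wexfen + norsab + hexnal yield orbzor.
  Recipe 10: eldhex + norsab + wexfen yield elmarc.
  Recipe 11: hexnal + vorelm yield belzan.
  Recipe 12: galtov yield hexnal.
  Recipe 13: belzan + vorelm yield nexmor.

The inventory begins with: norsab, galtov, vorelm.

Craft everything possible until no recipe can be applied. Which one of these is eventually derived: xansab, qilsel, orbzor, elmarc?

xansab

Using Recipe 12, galtov makes hexnal.
Using Recipe 11, hexnal and vorelm make belzan.
Using Recipe 13, belzan and vorelm make nexmor.
Using Recipe 7, vorelm and nexmor make eldhex.
nexmor + eldhex → xansab (Recipe 4).
elmarc would need eldhex, norsab, and wexfen (Recipe 10), but wexfen is never obtained. qilsel would need vorelm, wexfen, and eldhex (Recipe 1), but wexfen is never obtained. orbzor would need wexfen, norsab, and hexnal (Recipe 9), but wexfen is never obtained.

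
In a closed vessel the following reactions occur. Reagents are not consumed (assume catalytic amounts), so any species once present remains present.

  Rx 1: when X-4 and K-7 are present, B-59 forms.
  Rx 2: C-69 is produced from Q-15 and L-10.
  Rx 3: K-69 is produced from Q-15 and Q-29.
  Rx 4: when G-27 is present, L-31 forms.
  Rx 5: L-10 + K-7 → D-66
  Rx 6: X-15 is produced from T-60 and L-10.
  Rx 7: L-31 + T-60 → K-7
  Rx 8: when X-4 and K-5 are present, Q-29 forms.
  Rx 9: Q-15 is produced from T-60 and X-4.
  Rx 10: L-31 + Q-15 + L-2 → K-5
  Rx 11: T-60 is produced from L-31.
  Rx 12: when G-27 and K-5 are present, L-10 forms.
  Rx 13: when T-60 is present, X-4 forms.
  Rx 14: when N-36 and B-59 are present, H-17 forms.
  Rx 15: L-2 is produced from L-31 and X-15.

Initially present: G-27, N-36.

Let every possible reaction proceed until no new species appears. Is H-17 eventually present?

G-27 present → L-31 forms (Rx 4).
L-31 present → T-60 forms (Rx 11).
L-31 and T-60 present → K-7 forms (Rx 7).
T-60 present → X-4 forms (Rx 13).
X-4 and K-7 present → B-59 forms (Rx 1).
N-36 and B-59 present → H-17 forms (Rx 14).

Yes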